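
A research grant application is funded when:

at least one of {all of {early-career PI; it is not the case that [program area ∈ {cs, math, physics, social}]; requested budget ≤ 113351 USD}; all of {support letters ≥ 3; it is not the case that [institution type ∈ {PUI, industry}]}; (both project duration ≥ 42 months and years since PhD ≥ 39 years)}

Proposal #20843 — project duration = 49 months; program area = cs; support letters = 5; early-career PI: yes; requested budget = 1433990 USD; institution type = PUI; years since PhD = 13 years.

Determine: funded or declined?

Declined

Atomic conditions:
  early-career PI: yes → true
  program area ∈ {cs, math, physics, social}: cs is in the set → true
  requested budget ≤ 113351 USD: 1433990 ≤ 113351 is false
  support letters ≥ 3: 5 ≥ 3 is true
  institution type ∈ {PUI, industry}: PUI is in the set → true
  project duration ≥ 42 months: 49 ≥ 42 is true
  years since PhD ≥ 39 years: 13 ≥ 39 is false
Combine:
[1.2] NOT true = false
[1] true AND false AND false = false
[2.2] NOT true = false
[2] true AND false = false
[3] true AND false = false
[root] false OR false OR false = false
Overall: false → declined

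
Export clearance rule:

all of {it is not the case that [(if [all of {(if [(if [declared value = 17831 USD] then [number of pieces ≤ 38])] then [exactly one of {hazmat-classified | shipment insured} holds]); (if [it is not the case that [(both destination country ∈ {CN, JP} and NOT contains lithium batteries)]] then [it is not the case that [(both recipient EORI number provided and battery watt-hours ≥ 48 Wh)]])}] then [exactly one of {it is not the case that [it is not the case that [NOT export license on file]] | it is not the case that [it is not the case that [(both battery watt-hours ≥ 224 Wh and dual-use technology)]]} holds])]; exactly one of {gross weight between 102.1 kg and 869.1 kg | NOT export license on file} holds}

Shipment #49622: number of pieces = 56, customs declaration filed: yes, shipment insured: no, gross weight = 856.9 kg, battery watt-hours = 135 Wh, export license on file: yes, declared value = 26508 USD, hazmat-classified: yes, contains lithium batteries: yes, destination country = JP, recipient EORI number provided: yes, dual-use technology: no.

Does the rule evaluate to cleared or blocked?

Atomic conditions:
  declared value = 17831 USD: 26508 == 17831 is false
  number of pieces ≤ 38: 56 ≤ 38 is false
  hazmat-classified: yes → true
  shipment insured: no → false
  destination country ∈ {CN, JP}: JP is in the set → true
  NOT contains lithium batteries: yes → false
  recipient EORI number provided: yes → true
  battery watt-hours ≥ 48 Wh: 135 ≥ 48 is true
  NOT export license on file: yes → false
  battery watt-hours ≥ 224 Wh: 135 ≥ 224 is false
  dual-use technology: no → false
  gross weight between 102.1 kg and 869.1 kg: 856.9 in [102.1, 869.1] is true
Combine:
[1.1.1.1.1] false → false (antecedent false ⇒ implication holds) = true
[1.1.1.1.2] exactly-one(true, false) = true
[1.1.1.1] true → true = true
[1.1.1.2.1.1] true AND false = false
[1.1.1.2.1] NOT false = true
[1.1.1.2.2.1] true AND true = true
[1.1.1.2.2] NOT true = false
[1.1.1.2] true → false = false
[1.1.1] true AND false = false
[1.1.2.1.1] NOT false = true
[1.1.2.1] NOT true = false
[1.1.2.2.1.1] false AND false = false
[1.1.2.2.1] NOT false = true
[1.1.2.2] NOT true = false
[1.1.2] exactly-one(false, false) = false
[1.1] false → false (antecedent false ⇒ implication holds) = true
[1] NOT true = false
[2] exactly-one(true, false) = true
[root] false AND true = false
Overall: false → blocked

Blocked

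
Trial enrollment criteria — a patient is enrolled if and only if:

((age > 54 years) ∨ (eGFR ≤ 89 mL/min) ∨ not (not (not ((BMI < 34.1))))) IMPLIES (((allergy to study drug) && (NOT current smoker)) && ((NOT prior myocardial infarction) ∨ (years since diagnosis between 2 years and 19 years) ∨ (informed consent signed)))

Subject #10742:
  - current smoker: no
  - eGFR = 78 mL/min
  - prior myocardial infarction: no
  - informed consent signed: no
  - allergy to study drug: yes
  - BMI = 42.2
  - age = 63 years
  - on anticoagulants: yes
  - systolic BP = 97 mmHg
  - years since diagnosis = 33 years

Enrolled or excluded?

Atomic conditions:
  age > 54 years: 63 > 54 is true
  eGFR ≤ 89 mL/min: 78 ≤ 89 is true
  BMI < 34.1: 42.2 < 34.1 is false
  allergy to study drug: yes → true
  NOT current smoker: no → true
  NOT prior myocardial infarction: no → true
  years since diagnosis between 2 years and 19 years: 33 in [2, 19] is false
  informed consent signed: no → false
Combine:
[1.3.1.1] NOT false = true
[1.3.1] NOT true = false
[1.3] NOT false = true
[1] true OR true OR true = true
[2.1] true AND true = true
[2.2] true OR false OR false = true
[2] true AND true = true
[root] true → true = true
Overall: true → enrolled

Enrolled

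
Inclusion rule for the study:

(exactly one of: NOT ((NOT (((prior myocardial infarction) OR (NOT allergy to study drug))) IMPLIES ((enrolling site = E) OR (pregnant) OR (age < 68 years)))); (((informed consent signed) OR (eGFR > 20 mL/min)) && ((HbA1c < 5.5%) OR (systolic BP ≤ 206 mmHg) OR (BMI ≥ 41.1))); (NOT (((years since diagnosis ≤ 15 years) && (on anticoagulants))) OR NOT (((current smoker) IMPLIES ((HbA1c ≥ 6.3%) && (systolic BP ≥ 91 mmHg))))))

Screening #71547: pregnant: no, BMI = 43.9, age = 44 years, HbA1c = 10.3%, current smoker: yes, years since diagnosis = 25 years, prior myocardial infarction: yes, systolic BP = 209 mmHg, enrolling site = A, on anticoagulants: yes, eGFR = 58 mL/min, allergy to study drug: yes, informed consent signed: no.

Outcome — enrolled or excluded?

Excluded

Atomic conditions:
  prior myocardial infarction: yes → true
  NOT allergy to study drug: yes → false
  enrolling site = E: A == E is false
  pregnant: no → false
  age < 68 years: 44 < 68 is true
  informed consent signed: no → false
  eGFR > 20 mL/min: 58 > 20 is true
  HbA1c < 5.5%: 10.3 < 5.5 is false
  systolic BP ≤ 206 mmHg: 209 ≤ 206 is false
  BMI ≥ 41.1: 43.9 ≥ 41.1 is true
  years since diagnosis ≤ 15 years: 25 ≤ 15 is false
  on anticoagulants: yes → true
  current smoker: yes → true
  HbA1c ≥ 6.3%: 10.3 ≥ 6.3 is true
  systolic BP ≥ 91 mmHg: 209 ≥ 91 is true
Combine:
[1.1.1.1] true OR false = true
[1.1.1] NOT true = false
[1.1.2] false OR false OR true = true
[1.1] false → true (antecedent false ⇒ implication holds) = true
[1] NOT true = false
[2.1] false OR true = true
[2.2] false OR false OR true = true
[2] true AND true = true
[3.1.1] false AND true = false
[3.1] NOT false = true
[3.2.1.2] true AND true = true
[3.2.1] true → true = true
[3.2] NOT true = false
[3] true OR false = true
[root] exactly-one(false, true, true) = false
Overall: false → excluded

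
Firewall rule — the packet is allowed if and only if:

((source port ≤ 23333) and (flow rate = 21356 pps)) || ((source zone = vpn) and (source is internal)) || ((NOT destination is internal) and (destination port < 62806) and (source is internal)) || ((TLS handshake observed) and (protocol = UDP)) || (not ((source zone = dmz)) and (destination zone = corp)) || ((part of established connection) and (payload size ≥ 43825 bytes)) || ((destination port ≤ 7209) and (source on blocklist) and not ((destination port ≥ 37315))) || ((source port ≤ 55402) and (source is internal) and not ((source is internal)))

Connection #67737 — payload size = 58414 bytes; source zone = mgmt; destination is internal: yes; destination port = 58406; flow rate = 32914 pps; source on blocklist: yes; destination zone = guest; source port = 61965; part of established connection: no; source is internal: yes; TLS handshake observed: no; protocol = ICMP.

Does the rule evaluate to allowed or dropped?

Atomic conditions:
  source port ≤ 23333: 61965 ≤ 23333 is false
  flow rate = 21356 pps: 32914 == 21356 is false
  source zone = vpn: mgmt == vpn is false
  source is internal: yes → true
  NOT destination is internal: yes → false
  destination port < 62806: 58406 < 62806 is true
  TLS handshake observed: no → false
  protocol = UDP: ICMP == UDP is false
  source zone = dmz: mgmt == dmz is false
  destination zone = corp: guest == corp is false
  part of established connection: no → false
  payload size ≥ 43825 bytes: 58414 ≥ 43825 is true
  destination port ≤ 7209: 58406 ≤ 7209 is false
  source on blocklist: yes → true
  destination port ≥ 37315: 58406 ≥ 37315 is true
  source port ≤ 55402: 61965 ≤ 55402 is false
Combine:
[1] false AND false = false
[2] false AND true = false
[3] false AND true AND true = false
[4] false AND false = false
[5.1] NOT false = true
[5] true AND false = false
[6] false AND true = false
[7.3] NOT true = false
[7] false AND true AND false = false
[8.3] NOT true = false
[8] false AND true AND false = false
[root] false OR false OR false OR false OR false OR false OR false OR false = false
Overall: false → dropped

Dropped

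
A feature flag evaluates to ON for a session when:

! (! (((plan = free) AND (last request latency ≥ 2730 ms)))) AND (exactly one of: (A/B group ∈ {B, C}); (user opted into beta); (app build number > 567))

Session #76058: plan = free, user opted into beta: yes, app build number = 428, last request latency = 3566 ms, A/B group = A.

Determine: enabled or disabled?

Atomic conditions:
  plan = free: free == free is true
  last request latency ≥ 2730 ms: 3566 ≥ 2730 is true
  A/B group ∈ {B, C}: A is not in the set → false
  user opted into beta: yes → true
  app build number > 567: 428 > 567 is false
Combine:
[1.1.1] true AND true = true
[1.1] NOT true = false
[1] NOT false = true
[2] exactly-one(false, true, false) = true
[root] true AND true = true
Overall: true → enabled

Enabled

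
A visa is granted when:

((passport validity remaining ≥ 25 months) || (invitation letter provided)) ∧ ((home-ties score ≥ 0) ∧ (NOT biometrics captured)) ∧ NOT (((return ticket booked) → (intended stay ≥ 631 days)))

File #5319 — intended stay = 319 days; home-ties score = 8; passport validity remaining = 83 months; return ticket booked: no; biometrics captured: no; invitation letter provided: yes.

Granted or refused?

Refused

Atomic conditions:
  passport validity remaining ≥ 25 months: 83 ≥ 25 is true
  invitation letter provided: yes → true
  home-ties score ≥ 0: 8 ≥ 0 is true
  NOT biometrics captured: no → true
  return ticket booked: no → false
  intended stay ≥ 631 days: 319 ≥ 631 is false
Combine:
[1] true OR true = true
[2] true AND true = true
[3.1] false → false (antecedent false ⇒ implication holds) = true
[3] NOT true = false
[root] true AND true AND false = false
Overall: false → refused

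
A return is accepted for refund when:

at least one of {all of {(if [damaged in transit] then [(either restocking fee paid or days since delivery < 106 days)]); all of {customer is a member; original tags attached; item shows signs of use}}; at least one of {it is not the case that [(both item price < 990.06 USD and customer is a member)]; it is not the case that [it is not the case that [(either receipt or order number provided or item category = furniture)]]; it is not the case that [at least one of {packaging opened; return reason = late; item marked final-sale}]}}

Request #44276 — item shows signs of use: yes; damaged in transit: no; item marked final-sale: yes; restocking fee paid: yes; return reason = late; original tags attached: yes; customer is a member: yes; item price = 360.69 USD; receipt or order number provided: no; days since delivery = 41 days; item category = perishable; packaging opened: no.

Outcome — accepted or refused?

Atomic conditions:
  damaged in transit: no → false
  restocking fee paid: yes → true
  days since delivery < 106 days: 41 < 106 is true
  customer is a member: yes → true
  original tags attached: yes → true
  item shows signs of use: yes → true
  item price < 990.06 USD: 360.69 < 990.06 is true
  receipt or order number provided: no → false
  item category = furniture: perishable == furniture is false
  packaging opened: no → false
  return reason = late: late == late is true
  item marked final-sale: yes → true
Combine:
[1.1.2] true OR true = true
[1.1] false → true (antecedent false ⇒ implication holds) = true
[1.2] true AND true AND true = true
[1] true AND true = true
[2.1.1] true AND true = true
[2.1] NOT true = false
[2.2.1.1] false OR false = false
[2.2.1] NOT false = true
[2.2] NOT true = false
[2.3.1] false OR true OR true = true
[2.3] NOT true = false
[2] false OR false OR false = false
[root] true OR false = true
Overall: true → accepted

Accepted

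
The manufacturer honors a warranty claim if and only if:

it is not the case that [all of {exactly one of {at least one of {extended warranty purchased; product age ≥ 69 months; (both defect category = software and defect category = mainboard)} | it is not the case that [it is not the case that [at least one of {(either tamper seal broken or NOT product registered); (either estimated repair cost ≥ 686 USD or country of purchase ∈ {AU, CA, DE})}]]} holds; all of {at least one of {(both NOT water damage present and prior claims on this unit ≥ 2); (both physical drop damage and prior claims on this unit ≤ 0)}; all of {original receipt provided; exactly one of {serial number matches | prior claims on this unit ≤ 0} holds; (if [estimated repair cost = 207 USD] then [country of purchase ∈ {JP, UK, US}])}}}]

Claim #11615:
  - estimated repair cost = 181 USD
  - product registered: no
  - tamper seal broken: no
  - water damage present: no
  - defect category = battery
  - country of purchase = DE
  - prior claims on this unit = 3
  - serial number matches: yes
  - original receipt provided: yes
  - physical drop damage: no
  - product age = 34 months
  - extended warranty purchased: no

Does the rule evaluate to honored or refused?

Atomic conditions:
  extended warranty purchased: no → false
  product age ≥ 69 months: 34 ≥ 69 is false
  defect category = software: battery == software is false
  defect category = mainboard: battery == mainboard is false
  tamper seal broken: no → false
  NOT product registered: no → true
  estimated repair cost ≥ 686 USD: 181 ≥ 686 is false
  country of purchase ∈ {AU, CA, DE}: DE is in the set → true
  NOT water damage present: no → true
  prior claims on this unit ≥ 2: 3 ≥ 2 is true
  physical drop damage: no → false
  prior claims on this unit ≤ 0: 3 ≤ 0 is false
  original receipt provided: yes → true
  serial number matches: yes → true
  estimated repair cost = 207 USD: 181 == 207 is false
  country of purchase ∈ {JP, UK, US}: DE is not in the set → false
Combine:
[1.1.1.3] false AND false = false
[1.1.1] false OR false OR false = false
[1.1.2.1.1.1] false OR true = true
[1.1.2.1.1.2] false OR true = true
[1.1.2.1.1] true OR true = true
[1.1.2.1] NOT true = false
[1.1.2] NOT false = true
[1.1] exactly-one(false, true) = true
[1.2.1.1] true AND true = true
[1.2.1.2] false AND false = false
[1.2.1] true OR false = true
[1.2.2.2] exactly-one(true, false) = true
[1.2.2.3] false → false (antecedent false ⇒ implication holds) = true
[1.2.2] true AND true AND true = true
[1.2] true AND true = true
[1] true AND true = true
[root] NOT true = false
Overall: false → refused

Refused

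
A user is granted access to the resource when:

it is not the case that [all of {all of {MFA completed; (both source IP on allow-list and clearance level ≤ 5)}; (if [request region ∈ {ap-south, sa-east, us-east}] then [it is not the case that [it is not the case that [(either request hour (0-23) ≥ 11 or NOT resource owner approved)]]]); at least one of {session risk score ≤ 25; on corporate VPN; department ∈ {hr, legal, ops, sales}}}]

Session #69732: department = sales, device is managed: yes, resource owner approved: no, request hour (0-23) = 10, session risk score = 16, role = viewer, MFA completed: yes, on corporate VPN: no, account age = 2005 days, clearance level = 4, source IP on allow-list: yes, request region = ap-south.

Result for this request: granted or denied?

Denied

Atomic conditions:
  MFA completed: yes → true
  source IP on allow-list: yes → true
  clearance level ≤ 5: 4 ≤ 5 is true
  request region ∈ {ap-south, sa-east, us-east}: ap-south is in the set → true
  request hour (0-23) ≥ 11: 10 ≥ 11 is false
  NOT resource owner approved: no → true
  session risk score ≤ 25: 16 ≤ 25 is true
  on corporate VPN: no → false
  department ∈ {hr, legal, ops, sales}: sales is in the set → true
Combine:
[1.1.2] true AND true = true
[1.1] true AND true = true
[1.2.2.1.1] false OR true = true
[1.2.2.1] NOT true = false
[1.2.2] NOT false = true
[1.2] true → true = true
[1.3] true OR false OR true = true
[1] true AND true AND true = true
[root] NOT true = false
Overall: false → denied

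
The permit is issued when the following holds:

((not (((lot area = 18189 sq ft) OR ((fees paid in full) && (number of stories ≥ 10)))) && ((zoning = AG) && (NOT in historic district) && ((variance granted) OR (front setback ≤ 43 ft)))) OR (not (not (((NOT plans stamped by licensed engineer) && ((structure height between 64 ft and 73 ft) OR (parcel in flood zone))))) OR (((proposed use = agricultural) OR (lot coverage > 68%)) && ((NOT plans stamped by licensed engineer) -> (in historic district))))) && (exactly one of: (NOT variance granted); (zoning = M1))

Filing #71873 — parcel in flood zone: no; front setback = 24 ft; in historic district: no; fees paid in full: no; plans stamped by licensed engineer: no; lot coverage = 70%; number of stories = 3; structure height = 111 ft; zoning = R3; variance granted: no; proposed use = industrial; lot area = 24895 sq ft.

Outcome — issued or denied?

Denied

Atomic conditions:
  lot area = 18189 sq ft: 24895 == 18189 is false
  fees paid in full: no → false
  number of stories ≥ 10: 3 ≥ 10 is false
  zoning = AG: R3 == AG is false
  NOT in historic district: no → true
  variance granted: no → false
  front setback ≤ 43 ft: 24 ≤ 43 is true
  NOT plans stamped by licensed engineer: no → true
  structure height between 64 ft and 73 ft: 111 in [64, 73] is false
  parcel in flood zone: no → false
  proposed use = agricultural: industrial == agricultural is false
  lot coverage > 68%: 70 > 68 is true
  in historic district: no → false
  NOT variance granted: no → true
  zoning = M1: R3 == M1 is false
Combine:
[1.1.1.1.2] false AND false = false
[1.1.1.1] false OR false = false
[1.1.1] NOT false = true
[1.1.2.3] false OR true = true
[1.1.2] false AND true AND true = false
[1.1] true AND false = false
[1.2.1.1.1.2] false OR false = false
[1.2.1.1.1] true AND false = false
[1.2.1.1] NOT false = true
[1.2.1] NOT true = false
[1.2.2.1] false OR true = true
[1.2.2.2] true → false = false
[1.2.2] true AND false = false
[1.2] false OR false = false
[1] false OR false = false
[2] exactly-one(true, false) = true
[root] false AND true = false
Overall: false → denied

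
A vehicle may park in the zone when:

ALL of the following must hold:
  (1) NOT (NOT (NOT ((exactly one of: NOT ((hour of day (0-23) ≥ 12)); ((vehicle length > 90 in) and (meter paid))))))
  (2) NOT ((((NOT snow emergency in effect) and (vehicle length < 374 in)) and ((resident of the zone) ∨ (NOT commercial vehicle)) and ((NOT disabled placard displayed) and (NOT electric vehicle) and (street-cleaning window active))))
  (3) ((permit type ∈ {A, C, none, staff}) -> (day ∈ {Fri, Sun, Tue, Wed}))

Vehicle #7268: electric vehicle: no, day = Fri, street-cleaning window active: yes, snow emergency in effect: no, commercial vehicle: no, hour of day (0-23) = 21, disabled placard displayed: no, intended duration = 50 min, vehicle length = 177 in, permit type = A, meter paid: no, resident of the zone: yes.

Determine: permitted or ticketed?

Atomic conditions:
  hour of day (0-23) ≥ 12: 21 ≥ 12 is true
  vehicle length > 90 in: 177 > 90 is true
  meter paid: no → false
  NOT snow emergency in effect: no → true
  vehicle length < 374 in: 177 < 374 is true
  resident of the zone: yes → true
  NOT commercial vehicle: no → true
  NOT disabled placard displayed: no → true
  NOT electric vehicle: no → true
  street-cleaning window active: yes → true
  permit type ∈ {A, C, none, staff}: A is in the set → true
  day ∈ {Fri, Sun, Tue, Wed}: Fri is in the set → true
Combine:
[1.1.1.1.1] NOT true = false
[1.1.1.1.2] true AND false = false
[1.1.1.1] exactly-one(false, false) = false
[1.1.1] NOT false = true
[1.1] NOT true = false
[1] NOT false = true
[2.1.1] true AND true = true
[2.1.2] true OR true = true
[2.1.3] true AND true AND true = true
[2.1] true AND true AND true = true
[2] NOT true = false
[3] true → true = true
[root] true AND false AND true = false
Overall: false → ticketed

Ticketed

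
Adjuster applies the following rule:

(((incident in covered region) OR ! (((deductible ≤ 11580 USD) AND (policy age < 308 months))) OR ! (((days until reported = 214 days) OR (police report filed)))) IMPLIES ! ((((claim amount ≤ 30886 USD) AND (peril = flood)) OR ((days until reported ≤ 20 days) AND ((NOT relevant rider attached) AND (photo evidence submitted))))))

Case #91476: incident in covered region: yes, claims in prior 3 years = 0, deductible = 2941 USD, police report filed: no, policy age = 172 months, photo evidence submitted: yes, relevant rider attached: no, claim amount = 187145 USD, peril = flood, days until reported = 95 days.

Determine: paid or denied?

Paid

Atomic conditions:
  incident in covered region: yes → true
  deductible ≤ 11580 USD: 2941 ≤ 11580 is true
  policy age < 308 months: 172 < 308 is true
  days until reported = 214 days: 95 == 214 is false
  police report filed: no → false
  claim amount ≤ 30886 USD: 187145 ≤ 30886 is false
  peril = flood: flood == flood is true
  days until reported ≤ 20 days: 95 ≤ 20 is false
  NOT relevant rider attached: no → true
  photo evidence submitted: yes → true
Combine:
[1.2.1] true AND true = true
[1.2] NOT true = false
[1.3.1] false OR false = false
[1.3] NOT false = true
[1] true OR false OR true = true
[2.1.1] false AND true = false
[2.1.2.2] true AND true = true
[2.1.2] false AND true = false
[2.1] false OR false = false
[2] NOT false = true
[root] true → true = true
Overall: true → paid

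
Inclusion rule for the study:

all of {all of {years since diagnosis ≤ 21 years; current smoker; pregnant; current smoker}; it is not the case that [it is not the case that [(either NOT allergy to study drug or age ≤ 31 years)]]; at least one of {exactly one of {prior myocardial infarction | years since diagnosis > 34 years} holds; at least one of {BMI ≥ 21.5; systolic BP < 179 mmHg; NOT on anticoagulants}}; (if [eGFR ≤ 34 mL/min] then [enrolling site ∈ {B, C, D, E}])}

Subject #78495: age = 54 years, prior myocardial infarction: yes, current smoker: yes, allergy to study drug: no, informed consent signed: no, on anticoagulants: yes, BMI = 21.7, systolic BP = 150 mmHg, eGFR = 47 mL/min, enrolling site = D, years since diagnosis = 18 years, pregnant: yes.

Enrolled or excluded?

Atomic conditions:
  years since diagnosis ≤ 21 years: 18 ≤ 21 is true
  current smoker: yes → true
  pregnant: yes → true
  NOT allergy to study drug: no → true
  age ≤ 31 years: 54 ≤ 31 is false
  prior myocardial infarction: yes → true
  years since diagnosis > 34 years: 18 > 34 is false
  BMI ≥ 21.5: 21.7 ≥ 21.5 is true
  systolic BP < 179 mmHg: 150 < 179 is true
  NOT on anticoagulants: yes → false
  eGFR ≤ 34 mL/min: 47 ≤ 34 is false
  enrolling site ∈ {B, C, D, E}: D is in the set → true
Combine:
[1] true AND true AND true AND true = true
[2.1.1] true OR false = true
[2.1] NOT true = false
[2] NOT false = true
[3.1] exactly-one(true, false) = true
[3.2] true OR true OR false = true
[3] true OR true = true
[4] false → true (antecedent false ⇒ implication holds) = true
[root] true AND true AND true AND true = true
Overall: true → enrolled

Enrolled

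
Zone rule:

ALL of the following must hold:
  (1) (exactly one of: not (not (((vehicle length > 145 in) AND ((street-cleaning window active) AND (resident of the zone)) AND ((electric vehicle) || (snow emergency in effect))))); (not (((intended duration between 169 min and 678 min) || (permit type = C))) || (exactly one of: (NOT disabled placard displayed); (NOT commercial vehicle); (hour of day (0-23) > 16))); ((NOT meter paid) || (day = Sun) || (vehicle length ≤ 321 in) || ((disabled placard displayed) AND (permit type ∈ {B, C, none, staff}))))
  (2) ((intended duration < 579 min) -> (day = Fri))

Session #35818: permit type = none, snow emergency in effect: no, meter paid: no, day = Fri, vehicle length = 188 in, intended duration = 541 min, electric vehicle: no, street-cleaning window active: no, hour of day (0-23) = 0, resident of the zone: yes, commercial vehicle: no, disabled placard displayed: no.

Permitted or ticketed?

Permitted

Atomic conditions:
  vehicle length > 145 in: 188 > 145 is true
  street-cleaning window active: no → false
  resident of the zone: yes → true
  electric vehicle: no → false
  snow emergency in effect: no → false
  intended duration between 169 min and 678 min: 541 in [169, 678] is true
  permit type = C: none == C is false
  NOT disabled placard displayed: no → true
  NOT commercial vehicle: no → true
  hour of day (0-23) > 16: 0 > 16 is false
  NOT meter paid: no → true
  day = Sun: Fri == Sun is false
  vehicle length ≤ 321 in: 188 ≤ 321 is true
  disabled placard displayed: no → false
  permit type ∈ {B, C, none, staff}: none is in the set → true
  intended duration < 579 min: 541 < 579 is true
  day = Fri: Fri == Fri is true
Combine:
[1.1.1.1.2] false AND true = false
[1.1.1.1.3] false OR false = false
[1.1.1.1] true AND false AND false = false
[1.1.1] NOT false = true
[1.1] NOT true = false
[1.2.1.1] true OR false = true
[1.2.1] NOT true = false
[1.2.2] exactly-one(true, true, false) = false
[1.2] false OR false = false
[1.3.4] false AND true = false
[1.3] true OR false OR true OR false = true
[1] exactly-one(false, false, true) = true
[2] true → true = true
[root] true AND true = true
Overall: true → permitted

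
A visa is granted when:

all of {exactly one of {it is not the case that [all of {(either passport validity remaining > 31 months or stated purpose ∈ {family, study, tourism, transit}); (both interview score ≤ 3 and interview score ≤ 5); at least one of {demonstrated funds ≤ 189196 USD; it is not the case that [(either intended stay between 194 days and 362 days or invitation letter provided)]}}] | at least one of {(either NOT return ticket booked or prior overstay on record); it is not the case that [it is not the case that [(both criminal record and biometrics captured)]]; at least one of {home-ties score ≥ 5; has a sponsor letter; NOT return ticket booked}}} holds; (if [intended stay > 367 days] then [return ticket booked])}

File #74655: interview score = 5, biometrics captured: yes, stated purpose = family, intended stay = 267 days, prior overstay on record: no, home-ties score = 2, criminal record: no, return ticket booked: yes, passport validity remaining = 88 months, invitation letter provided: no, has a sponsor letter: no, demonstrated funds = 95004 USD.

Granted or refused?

Granted

Atomic conditions:
  passport validity remaining > 31 months: 88 > 31 is true
  stated purpose ∈ {family, study, tourism, transit}: family is in the set → true
  interview score ≤ 3: 5 ≤ 3 is false
  interview score ≤ 5: 5 ≤ 5 is true
  demonstrated funds ≤ 189196 USD: 95004 ≤ 189196 is true
  intended stay between 194 days and 362 days: 267 in [194, 362] is true
  invitation letter provided: no → false
  NOT return ticket booked: yes → false
  prior overstay on record: no → false
  criminal record: no → false
  biometrics captured: yes → true
  home-ties score ≥ 5: 2 ≥ 5 is false
  has a sponsor letter: no → false
  intended stay > 367 days: 267 > 367 is false
  return ticket booked: yes → true
Combine:
[1.1.1.1] true OR true = true
[1.1.1.2] false AND true = false
[1.1.1.3.2.1] true OR false = true
[1.1.1.3.2] NOT true = false
[1.1.1.3] true OR false = true
[1.1.1] true AND false AND true = false
[1.1] NOT false = true
[1.2.1] false OR false = false
[1.2.2.1.1] false AND true = false
[1.2.2.1] NOT false = true
[1.2.2] NOT true = false
[1.2.3] false OR false OR false = false
[1.2] false OR false OR false = false
[1] exactly-one(true, false) = true
[2] false → true (antecedent false ⇒ implication holds) = true
[root] true AND true = true
Overall: true → granted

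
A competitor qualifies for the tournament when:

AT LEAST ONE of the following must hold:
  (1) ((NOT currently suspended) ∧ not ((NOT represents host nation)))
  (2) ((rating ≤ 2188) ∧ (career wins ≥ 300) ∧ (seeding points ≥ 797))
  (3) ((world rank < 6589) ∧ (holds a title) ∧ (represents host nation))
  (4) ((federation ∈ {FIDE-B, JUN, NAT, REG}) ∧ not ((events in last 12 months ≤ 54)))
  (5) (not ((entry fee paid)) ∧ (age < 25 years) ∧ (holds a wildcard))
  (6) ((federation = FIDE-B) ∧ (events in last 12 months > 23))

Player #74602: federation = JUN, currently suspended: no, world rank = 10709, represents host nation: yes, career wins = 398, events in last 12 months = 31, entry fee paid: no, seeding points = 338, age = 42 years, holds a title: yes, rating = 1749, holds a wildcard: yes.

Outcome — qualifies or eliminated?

Qualifies

Atomic conditions:
  NOT currently suspended: no → true
  NOT represents host nation: yes → false
  rating ≤ 2188: 1749 ≤ 2188 is true
  career wins ≥ 300: 398 ≥ 300 is true
  seeding points ≥ 797: 338 ≥ 797 is false
  world rank < 6589: 10709 < 6589 is false
  holds a title: yes → true
  represents host nation: yes → true
  federation ∈ {FIDE-B, JUN, NAT, REG}: JUN is in the set → true
  events in last 12 months ≤ 54: 31 ≤ 54 is true
  entry fee paid: no → false
  age < 25 years: 42 < 25 is false
  holds a wildcard: yes → true
  federation = FIDE-B: JUN == FIDE-B is false
  events in last 12 months > 23: 31 > 23 is true
Combine:
[1.2] NOT false = true
[1] true AND true = true
[2] true AND true AND false = false
[3] false AND true AND true = false
[4.2] NOT true = false
[4] true AND false = false
[5.1] NOT false = true
[5] true AND false AND true = false
[6] false AND true = false
[root] true OR false OR false OR false OR false OR false = true
Overall: true → qualifies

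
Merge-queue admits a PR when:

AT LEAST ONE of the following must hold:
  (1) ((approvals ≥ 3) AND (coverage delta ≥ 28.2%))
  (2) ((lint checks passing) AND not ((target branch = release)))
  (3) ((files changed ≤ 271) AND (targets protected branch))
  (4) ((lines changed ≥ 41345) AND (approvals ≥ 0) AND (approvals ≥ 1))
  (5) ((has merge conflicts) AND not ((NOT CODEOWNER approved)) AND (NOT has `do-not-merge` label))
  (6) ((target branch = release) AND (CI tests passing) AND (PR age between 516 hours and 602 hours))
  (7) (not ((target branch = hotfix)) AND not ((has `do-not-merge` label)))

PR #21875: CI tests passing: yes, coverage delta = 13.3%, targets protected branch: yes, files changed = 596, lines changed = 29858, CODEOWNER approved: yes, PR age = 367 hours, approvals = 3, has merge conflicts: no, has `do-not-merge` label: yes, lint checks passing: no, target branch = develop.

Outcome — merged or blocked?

Atomic conditions:
  approvals ≥ 3: 3 ≥ 3 is true
  coverage delta ≥ 28.2%: 13.3 ≥ 28.2 is false
  lint checks passing: no → false
  target branch = release: develop == release is false
  files changed ≤ 271: 596 ≤ 271 is false
  targets protected branch: yes → true
  lines changed ≥ 41345: 29858 ≥ 41345 is false
  approvals ≥ 0: 3 ≥ 0 is true
  approvals ≥ 1: 3 ≥ 1 is true
  has merge conflicts: no → false
  NOT CODEOWNER approved: yes → false
  NOT has `do-not-merge` label: yes → false
  CI tests passing: yes → true
  PR age between 516 hours and 602 hours: 367 in [516, 602] is false
  target branch = hotfix: develop == hotfix is false
  has `do-not-merge` label: yes → true
Combine:
[1] true AND false = false
[2.2] NOT false = true
[2] false AND true = false
[3] false AND true = false
[4] false AND true AND true = false
[5.2] NOT false = true
[5] false AND true AND false = false
[6] false AND true AND false = false
[7.1] NOT false = true
[7.2] NOT true = false
[7] true AND false = false
[root] false OR false OR false OR false OR false OR false OR false = false
Overall: false → blocked

Blocked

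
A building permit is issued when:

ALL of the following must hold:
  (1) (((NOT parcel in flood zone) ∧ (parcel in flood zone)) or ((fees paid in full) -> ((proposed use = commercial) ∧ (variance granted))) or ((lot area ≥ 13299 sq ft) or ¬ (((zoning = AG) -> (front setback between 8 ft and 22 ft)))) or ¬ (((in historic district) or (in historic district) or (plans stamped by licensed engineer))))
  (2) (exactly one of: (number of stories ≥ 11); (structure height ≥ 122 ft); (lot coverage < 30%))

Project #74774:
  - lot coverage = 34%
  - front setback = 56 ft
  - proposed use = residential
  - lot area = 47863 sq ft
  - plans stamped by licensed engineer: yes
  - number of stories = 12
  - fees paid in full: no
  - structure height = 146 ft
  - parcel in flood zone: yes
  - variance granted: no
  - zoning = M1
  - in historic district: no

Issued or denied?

Denied

Atomic conditions:
  NOT parcel in flood zone: yes → false
  parcel in flood zone: yes → true
  fees paid in full: no → false
  proposed use = commercial: residential == commercial is false
  variance granted: no → false
  lot area ≥ 13299 sq ft: 47863 ≥ 13299 is true
  zoning = AG: M1 == AG is false
  front setback between 8 ft and 22 ft: 56 in [8, 22] is false
  in historic district: no → false
  plans stamped by licensed engineer: yes → true
  number of stories ≥ 11: 12 ≥ 11 is true
  structure height ≥ 122 ft: 146 ≥ 122 is true
  lot coverage < 30%: 34 < 30 is false
Combine:
[1.1] false AND true = false
[1.2.2] false AND false = false
[1.2] false → false (antecedent false ⇒ implication holds) = true
[1.3.2.1] false → false (antecedent false ⇒ implication holds) = true
[1.3.2] NOT true = false
[1.3] true OR false = true
[1.4.1] false OR false OR true = true
[1.4] NOT true = false
[1] false OR true OR true OR false = true
[2] exactly-one(true, true, false) = false
[root] true AND false = false
Overall: false → denied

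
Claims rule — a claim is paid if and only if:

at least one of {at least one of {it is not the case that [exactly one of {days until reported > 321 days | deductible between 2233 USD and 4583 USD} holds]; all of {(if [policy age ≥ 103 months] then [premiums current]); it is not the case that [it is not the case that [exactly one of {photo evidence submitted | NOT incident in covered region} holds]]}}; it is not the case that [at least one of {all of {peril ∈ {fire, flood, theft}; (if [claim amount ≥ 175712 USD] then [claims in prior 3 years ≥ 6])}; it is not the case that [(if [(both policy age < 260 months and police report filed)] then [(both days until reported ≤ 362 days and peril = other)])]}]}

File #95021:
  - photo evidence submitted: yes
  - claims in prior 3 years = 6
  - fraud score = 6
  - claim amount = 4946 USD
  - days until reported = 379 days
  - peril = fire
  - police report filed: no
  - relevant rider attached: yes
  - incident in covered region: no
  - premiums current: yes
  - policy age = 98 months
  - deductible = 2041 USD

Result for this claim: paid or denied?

Denied

Atomic conditions:
  days until reported > 321 days: 379 > 321 is true
  deductible between 2233 USD and 4583 USD: 2041 in [2233, 4583] is false
  policy age ≥ 103 months: 98 ≥ 103 is false
  premiums current: yes → true
  photo evidence submitted: yes → true
  NOT incident in covered region: no → true
  peril ∈ {fire, flood, theft}: fire is in the set → true
  claim amount ≥ 175712 USD: 4946 ≥ 175712 is false
  claims in prior 3 years ≥ 6: 6 ≥ 6 is true
  policy age < 260 months: 98 < 260 is true
  police report filed: no → false
  days until reported ≤ 362 days: 379 ≤ 362 is false
  peril = other: fire == other is false
Combine:
[1.1.1] exactly-one(true, false) = true
[1.1] NOT true = false
[1.2.1] false → true (antecedent false ⇒ implication holds) = true
[1.2.2.1.1] exactly-one(true, true) = false
[1.2.2.1] NOT false = true
[1.2.2] NOT true = false
[1.2] true AND false = false
[1] false OR false = false
[2.1.1.2] false → true (antecedent false ⇒ implication holds) = true
[2.1.1] true AND true = true
[2.1.2.1.1] true AND false = false
[2.1.2.1.2] false AND false = false
[2.1.2.1] false → false (antecedent false ⇒ implication holds) = true
[2.1.2] NOT true = false
[2.1] true OR false = true
[2] NOT true = false
[root] false OR false = false
Overall: false → denied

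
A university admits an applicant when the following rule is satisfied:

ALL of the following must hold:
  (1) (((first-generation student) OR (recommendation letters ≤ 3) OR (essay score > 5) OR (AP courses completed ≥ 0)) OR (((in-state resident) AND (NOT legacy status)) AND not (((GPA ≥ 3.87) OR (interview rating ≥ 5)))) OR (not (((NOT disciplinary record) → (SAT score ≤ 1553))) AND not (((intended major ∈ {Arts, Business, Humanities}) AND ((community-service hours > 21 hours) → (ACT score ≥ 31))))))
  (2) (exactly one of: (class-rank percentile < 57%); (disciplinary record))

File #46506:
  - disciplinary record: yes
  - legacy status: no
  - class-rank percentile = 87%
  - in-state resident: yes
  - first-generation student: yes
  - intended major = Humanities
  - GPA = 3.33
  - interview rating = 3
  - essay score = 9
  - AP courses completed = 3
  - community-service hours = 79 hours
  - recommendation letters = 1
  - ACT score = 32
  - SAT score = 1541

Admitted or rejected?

Admitted

Atomic conditions:
  first-generation student: yes → true
  recommendation letters ≤ 3: 1 ≤ 3 is true
  essay score > 5: 9 > 5 is true
  AP courses completed ≥ 0: 3 ≥ 0 is true
  in-state resident: yes → true
  NOT legacy status: no → true
  GPA ≥ 3.87: 3.33 ≥ 3.87 is false
  interview rating ≥ 5: 3 ≥ 5 is false
  NOT disciplinary record: yes → false
  SAT score ≤ 1553: 1541 ≤ 1553 is true
  intended major ∈ {Arts, Business, Humanities}: Humanities is in the set → true
  community-service hours > 21 hours: 79 > 21 is true
  ACT score ≥ 31: 32 ≥ 31 is true
  class-rank percentile < 57%: 87 < 57 is false
  disciplinary record: yes → true
Combine:
[1.1] true OR true OR true OR true = true
[1.2.1] true AND true = true
[1.2.2.1] false OR false = false
[1.2.2] NOT false = true
[1.2] true AND true = true
[1.3.1.1] false → true (antecedent false ⇒ implication holds) = true
[1.3.1] NOT true = false
[1.3.2.1.2] true → true = true
[1.3.2.1] true AND true = true
[1.3.2] NOT true = false
[1.3] false AND false = false
[1] true OR true OR false = true
[2] exactly-one(false, true) = true
[root] true AND true = true
Overall: true → admitted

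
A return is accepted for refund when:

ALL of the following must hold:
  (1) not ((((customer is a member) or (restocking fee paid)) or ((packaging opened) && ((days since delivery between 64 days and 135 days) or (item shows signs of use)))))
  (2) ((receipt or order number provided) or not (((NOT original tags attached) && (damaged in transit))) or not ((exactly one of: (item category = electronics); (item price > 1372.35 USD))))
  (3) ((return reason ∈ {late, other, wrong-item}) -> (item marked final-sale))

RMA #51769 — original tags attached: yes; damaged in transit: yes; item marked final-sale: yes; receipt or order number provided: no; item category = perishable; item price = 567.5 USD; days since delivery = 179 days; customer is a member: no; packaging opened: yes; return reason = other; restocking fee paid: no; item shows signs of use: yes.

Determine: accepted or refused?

Atomic conditions:
  customer is a member: no → false
  restocking fee paid: no → false
  packaging opened: yes → true
  days since delivery between 64 days and 135 days: 179 in [64, 135] is false
  item shows signs of use: yes → true
  receipt or order number provided: no → false
  NOT original tags attached: yes → false
  damaged in transit: yes → true
  item category = electronics: perishable == electronics is false
  item price > 1372.35 USD: 567.5 > 1372.35 is false
  return reason ∈ {late, other, wrong-item}: other is in the set → true
  item marked final-sale: yes → true
Combine:
[1.1.1] false OR false = false
[1.1.2.2] false OR true = true
[1.1.2] true AND true = true
[1.1] false OR true = true
[1] NOT true = false
[2.2.1] false AND true = false
[2.2] NOT false = true
[2.3.1] exactly-one(false, false) = false
[2.3] NOT false = true
[2] false OR true OR true = true
[3] true → true = true
[root] false AND true AND true = false
Overall: false → refused

Refused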